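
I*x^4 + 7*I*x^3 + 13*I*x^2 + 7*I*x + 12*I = (x + 3)*(x + 4)*(x + I)*(I*x + 1)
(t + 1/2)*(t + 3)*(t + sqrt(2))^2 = t^4 + 2*sqrt(2)*t^3 + 7*t^3/2 + 7*t^2/2 + 7*sqrt(2)*t^2 + 3*sqrt(2)*t + 7*t + 3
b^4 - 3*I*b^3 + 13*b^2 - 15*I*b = b*(b - 5*I)*(b - I)*(b + 3*I)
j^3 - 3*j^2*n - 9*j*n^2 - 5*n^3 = (j - 5*n)*(j + n)^2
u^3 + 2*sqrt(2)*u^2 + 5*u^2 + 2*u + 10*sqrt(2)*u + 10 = (u + 5)*(u + sqrt(2))^2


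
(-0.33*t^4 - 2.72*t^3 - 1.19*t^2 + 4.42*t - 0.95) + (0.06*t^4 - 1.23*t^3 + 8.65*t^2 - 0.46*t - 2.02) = -0.27*t^4 - 3.95*t^3 + 7.46*t^2 + 3.96*t - 2.97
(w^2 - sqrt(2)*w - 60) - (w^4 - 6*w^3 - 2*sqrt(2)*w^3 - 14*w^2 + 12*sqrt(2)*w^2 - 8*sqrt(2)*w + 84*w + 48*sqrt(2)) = -w^4 + 2*sqrt(2)*w^3 + 6*w^3 - 12*sqrt(2)*w^2 + 15*w^2 - 84*w + 7*sqrt(2)*w - 48*sqrt(2) - 60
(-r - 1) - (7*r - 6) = 5 - 8*r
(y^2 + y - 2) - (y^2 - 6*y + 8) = 7*y - 10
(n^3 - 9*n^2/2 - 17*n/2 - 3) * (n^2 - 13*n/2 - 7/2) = n^5 - 11*n^4 + 69*n^3/4 + 68*n^2 + 197*n/4 + 21/2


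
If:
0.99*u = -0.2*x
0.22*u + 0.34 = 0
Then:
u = -1.55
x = 7.65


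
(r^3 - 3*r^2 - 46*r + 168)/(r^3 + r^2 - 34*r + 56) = (r - 6)/(r - 2)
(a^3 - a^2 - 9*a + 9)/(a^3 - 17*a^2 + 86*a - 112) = (a^3 - a^2 - 9*a + 9)/(a^3 - 17*a^2 + 86*a - 112)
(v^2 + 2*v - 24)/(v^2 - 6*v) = (v^2 + 2*v - 24)/(v*(v - 6))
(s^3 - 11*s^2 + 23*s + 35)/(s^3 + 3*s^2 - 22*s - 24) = (s^2 - 12*s + 35)/(s^2 + 2*s - 24)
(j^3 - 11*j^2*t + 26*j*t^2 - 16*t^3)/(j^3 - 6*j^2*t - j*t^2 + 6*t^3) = (-j^2 + 10*j*t - 16*t^2)/(-j^2 + 5*j*t + 6*t^2)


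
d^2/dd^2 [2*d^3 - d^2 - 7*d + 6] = 12*d - 2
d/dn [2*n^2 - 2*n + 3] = 4*n - 2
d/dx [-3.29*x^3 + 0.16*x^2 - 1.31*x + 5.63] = -9.87*x^2 + 0.32*x - 1.31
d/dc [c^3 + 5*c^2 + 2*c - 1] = 3*c^2 + 10*c + 2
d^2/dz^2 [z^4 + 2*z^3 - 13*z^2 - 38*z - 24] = 12*z^2 + 12*z - 26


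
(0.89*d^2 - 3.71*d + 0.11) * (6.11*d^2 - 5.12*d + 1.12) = 5.4379*d^4 - 27.2249*d^3 + 20.6641*d^2 - 4.7184*d + 0.1232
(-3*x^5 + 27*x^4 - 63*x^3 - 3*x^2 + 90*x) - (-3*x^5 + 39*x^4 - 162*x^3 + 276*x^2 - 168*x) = -12*x^4 + 99*x^3 - 279*x^2 + 258*x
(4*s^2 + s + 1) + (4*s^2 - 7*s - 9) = 8*s^2 - 6*s - 8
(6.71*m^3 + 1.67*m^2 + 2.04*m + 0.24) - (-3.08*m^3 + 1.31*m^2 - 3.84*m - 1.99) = 9.79*m^3 + 0.36*m^2 + 5.88*m + 2.23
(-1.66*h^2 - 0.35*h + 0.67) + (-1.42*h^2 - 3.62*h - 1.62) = -3.08*h^2 - 3.97*h - 0.95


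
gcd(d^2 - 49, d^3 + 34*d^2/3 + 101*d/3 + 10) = 1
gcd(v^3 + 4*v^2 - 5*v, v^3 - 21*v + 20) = v^2 + 4*v - 5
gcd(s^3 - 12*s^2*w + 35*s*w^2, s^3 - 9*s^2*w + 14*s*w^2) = s^2 - 7*s*w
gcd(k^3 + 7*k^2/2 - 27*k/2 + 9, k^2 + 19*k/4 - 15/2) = k + 6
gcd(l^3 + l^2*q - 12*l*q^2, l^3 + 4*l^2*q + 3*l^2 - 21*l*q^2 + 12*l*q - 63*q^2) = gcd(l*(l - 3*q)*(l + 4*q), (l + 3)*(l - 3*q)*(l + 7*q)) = -l + 3*q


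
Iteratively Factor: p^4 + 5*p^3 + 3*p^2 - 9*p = (p + 3)*(p^3 + 2*p^2 - 3*p) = (p + 3)^2*(p^2 - p) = p*(p + 3)^2*(p - 1)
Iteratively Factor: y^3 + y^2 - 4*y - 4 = (y + 2)*(y^2 - y - 2) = (y - 2)*(y + 2)*(y + 1)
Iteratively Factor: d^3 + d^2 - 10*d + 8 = (d + 4)*(d^2 - 3*d + 2) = (d - 2)*(d + 4)*(d - 1)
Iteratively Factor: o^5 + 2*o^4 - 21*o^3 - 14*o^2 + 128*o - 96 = (o - 1)*(o^4 + 3*o^3 - 18*o^2 - 32*o + 96) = (o - 2)*(o - 1)*(o^3 + 5*o^2 - 8*o - 48) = (o - 3)*(o - 2)*(o - 1)*(o^2 + 8*o + 16) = (o - 3)*(o - 2)*(o - 1)*(o + 4)*(o + 4)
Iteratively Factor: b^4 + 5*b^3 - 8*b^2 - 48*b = (b - 3)*(b^3 + 8*b^2 + 16*b) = (b - 3)*(b + 4)*(b^2 + 4*b) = b*(b - 3)*(b + 4)*(b + 4)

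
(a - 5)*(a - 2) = a^2 - 7*a + 10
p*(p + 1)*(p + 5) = p^3 + 6*p^2 + 5*p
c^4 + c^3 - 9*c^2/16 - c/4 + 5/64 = (c - 1/2)*(c - 1/4)*(c + 1/2)*(c + 5/4)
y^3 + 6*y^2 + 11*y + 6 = (y + 1)*(y + 2)*(y + 3)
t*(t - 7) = t^2 - 7*t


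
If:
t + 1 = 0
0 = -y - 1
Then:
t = -1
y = -1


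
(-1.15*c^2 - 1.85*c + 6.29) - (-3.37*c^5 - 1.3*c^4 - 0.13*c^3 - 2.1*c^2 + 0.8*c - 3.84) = 3.37*c^5 + 1.3*c^4 + 0.13*c^3 + 0.95*c^2 - 2.65*c + 10.13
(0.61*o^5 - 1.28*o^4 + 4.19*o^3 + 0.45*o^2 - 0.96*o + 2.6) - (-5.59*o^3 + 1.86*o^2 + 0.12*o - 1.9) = 0.61*o^5 - 1.28*o^4 + 9.78*o^3 - 1.41*o^2 - 1.08*o + 4.5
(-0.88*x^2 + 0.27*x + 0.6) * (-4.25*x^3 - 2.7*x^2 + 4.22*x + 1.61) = 3.74*x^5 + 1.2285*x^4 - 6.9926*x^3 - 1.8974*x^2 + 2.9667*x + 0.966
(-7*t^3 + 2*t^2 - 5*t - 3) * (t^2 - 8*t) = -7*t^5 + 58*t^4 - 21*t^3 + 37*t^2 + 24*t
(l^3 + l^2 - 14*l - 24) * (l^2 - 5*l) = l^5 - 4*l^4 - 19*l^3 + 46*l^2 + 120*l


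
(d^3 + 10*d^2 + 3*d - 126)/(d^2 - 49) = (d^2 + 3*d - 18)/(d - 7)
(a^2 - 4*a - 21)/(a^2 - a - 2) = (-a^2 + 4*a + 21)/(-a^2 + a + 2)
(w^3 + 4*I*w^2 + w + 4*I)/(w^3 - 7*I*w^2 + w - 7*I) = (w + 4*I)/(w - 7*I)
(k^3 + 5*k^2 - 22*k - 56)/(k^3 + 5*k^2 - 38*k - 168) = (k^2 - 2*k - 8)/(k^2 - 2*k - 24)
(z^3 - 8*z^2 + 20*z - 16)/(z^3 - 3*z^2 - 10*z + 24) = (z - 2)/(z + 3)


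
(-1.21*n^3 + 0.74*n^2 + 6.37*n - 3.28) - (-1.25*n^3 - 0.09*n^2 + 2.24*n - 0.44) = 0.04*n^3 + 0.83*n^2 + 4.13*n - 2.84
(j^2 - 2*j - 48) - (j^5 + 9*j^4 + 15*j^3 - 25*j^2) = -j^5 - 9*j^4 - 15*j^3 + 26*j^2 - 2*j - 48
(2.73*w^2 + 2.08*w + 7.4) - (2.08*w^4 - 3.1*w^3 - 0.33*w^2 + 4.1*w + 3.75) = -2.08*w^4 + 3.1*w^3 + 3.06*w^2 - 2.02*w + 3.65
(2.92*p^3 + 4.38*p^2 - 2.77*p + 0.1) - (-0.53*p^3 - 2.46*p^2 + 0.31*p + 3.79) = 3.45*p^3 + 6.84*p^2 - 3.08*p - 3.69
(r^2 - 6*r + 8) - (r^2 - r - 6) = 14 - 5*r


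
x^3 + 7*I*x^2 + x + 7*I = (x - I)*(x + I)*(x + 7*I)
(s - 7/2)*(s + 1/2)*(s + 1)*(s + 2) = s^4 - 35*s^2/4 - 45*s/4 - 7/2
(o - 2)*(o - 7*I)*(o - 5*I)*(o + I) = o^4 - 2*o^3 - 11*I*o^3 - 23*o^2 + 22*I*o^2 + 46*o - 35*I*o + 70*I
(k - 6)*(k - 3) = k^2 - 9*k + 18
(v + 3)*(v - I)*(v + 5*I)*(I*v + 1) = I*v^4 - 3*v^3 + 3*I*v^3 - 9*v^2 + 9*I*v^2 + 5*v + 27*I*v + 15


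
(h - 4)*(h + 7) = h^2 + 3*h - 28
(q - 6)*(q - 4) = q^2 - 10*q + 24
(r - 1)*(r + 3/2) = r^2 + r/2 - 3/2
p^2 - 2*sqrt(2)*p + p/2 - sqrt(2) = (p + 1/2)*(p - 2*sqrt(2))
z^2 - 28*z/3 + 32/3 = (z - 8)*(z - 4/3)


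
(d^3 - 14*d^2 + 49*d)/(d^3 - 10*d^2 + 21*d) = (d - 7)/(d - 3)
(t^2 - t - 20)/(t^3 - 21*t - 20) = 1/(t + 1)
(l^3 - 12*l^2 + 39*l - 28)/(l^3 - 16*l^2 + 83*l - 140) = (l - 1)/(l - 5)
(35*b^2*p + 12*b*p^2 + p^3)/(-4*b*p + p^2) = (35*b^2 + 12*b*p + p^2)/(-4*b + p)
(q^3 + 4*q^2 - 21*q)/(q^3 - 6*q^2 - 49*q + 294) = q*(q - 3)/(q^2 - 13*q + 42)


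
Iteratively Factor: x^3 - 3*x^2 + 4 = (x - 2)*(x^2 - x - 2) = (x - 2)^2*(x + 1)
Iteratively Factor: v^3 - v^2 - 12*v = (v)*(v^2 - v - 12) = v*(v - 4)*(v + 3)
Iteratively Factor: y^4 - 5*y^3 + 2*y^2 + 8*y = (y - 4)*(y^3 - y^2 - 2*y) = (y - 4)*(y + 1)*(y^2 - 2*y) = (y - 4)*(y - 2)*(y + 1)*(y)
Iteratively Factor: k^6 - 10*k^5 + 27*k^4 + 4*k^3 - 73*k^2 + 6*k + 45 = (k - 5)*(k^5 - 5*k^4 + 2*k^3 + 14*k^2 - 3*k - 9) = (k - 5)*(k - 3)*(k^4 - 2*k^3 - 4*k^2 + 2*k + 3) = (k - 5)*(k - 3)*(k - 1)*(k^3 - k^2 - 5*k - 3) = (k - 5)*(k - 3)^2*(k - 1)*(k^2 + 2*k + 1) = (k - 5)*(k - 3)^2*(k - 1)*(k + 1)*(k + 1)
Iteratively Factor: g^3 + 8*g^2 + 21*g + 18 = (g + 3)*(g^2 + 5*g + 6) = (g + 3)^2*(g + 2)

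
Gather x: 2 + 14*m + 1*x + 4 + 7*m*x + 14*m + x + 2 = 28*m + x*(7*m + 2) + 8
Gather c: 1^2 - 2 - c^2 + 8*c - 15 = -c^2 + 8*c - 16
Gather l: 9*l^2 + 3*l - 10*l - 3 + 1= 9*l^2 - 7*l - 2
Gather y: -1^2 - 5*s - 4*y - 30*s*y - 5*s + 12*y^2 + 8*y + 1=-10*s + 12*y^2 + y*(4 - 30*s)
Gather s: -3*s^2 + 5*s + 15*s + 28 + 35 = -3*s^2 + 20*s + 63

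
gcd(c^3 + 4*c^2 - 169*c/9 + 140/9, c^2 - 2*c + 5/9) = c - 5/3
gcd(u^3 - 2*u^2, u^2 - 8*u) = u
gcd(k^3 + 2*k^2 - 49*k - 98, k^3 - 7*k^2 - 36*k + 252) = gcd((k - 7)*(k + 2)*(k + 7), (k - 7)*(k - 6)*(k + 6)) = k - 7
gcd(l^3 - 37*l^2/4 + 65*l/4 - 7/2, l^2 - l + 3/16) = l - 1/4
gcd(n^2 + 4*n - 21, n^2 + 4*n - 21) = n^2 + 4*n - 21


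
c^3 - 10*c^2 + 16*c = c*(c - 8)*(c - 2)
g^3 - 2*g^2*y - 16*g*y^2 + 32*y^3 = (g - 4*y)*(g - 2*y)*(g + 4*y)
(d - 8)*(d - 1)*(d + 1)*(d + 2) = d^4 - 6*d^3 - 17*d^2 + 6*d + 16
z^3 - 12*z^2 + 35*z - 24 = (z - 8)*(z - 3)*(z - 1)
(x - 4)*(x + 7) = x^2 + 3*x - 28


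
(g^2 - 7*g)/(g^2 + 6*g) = (g - 7)/(g + 6)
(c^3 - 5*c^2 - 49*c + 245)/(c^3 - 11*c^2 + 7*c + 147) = (c^2 + 2*c - 35)/(c^2 - 4*c - 21)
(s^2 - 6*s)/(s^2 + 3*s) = (s - 6)/(s + 3)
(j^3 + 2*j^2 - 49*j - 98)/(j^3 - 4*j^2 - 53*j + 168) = (j^2 - 5*j - 14)/(j^2 - 11*j + 24)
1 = 1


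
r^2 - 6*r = r*(r - 6)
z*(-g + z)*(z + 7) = -g*z^2 - 7*g*z + z^3 + 7*z^2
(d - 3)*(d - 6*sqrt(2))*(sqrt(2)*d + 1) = sqrt(2)*d^3 - 11*d^2 - 3*sqrt(2)*d^2 - 6*sqrt(2)*d + 33*d + 18*sqrt(2)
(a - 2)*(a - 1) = a^2 - 3*a + 2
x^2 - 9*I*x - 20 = (x - 5*I)*(x - 4*I)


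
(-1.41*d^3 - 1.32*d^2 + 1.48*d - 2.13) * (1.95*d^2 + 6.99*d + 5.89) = -2.7495*d^5 - 12.4299*d^4 - 14.6457*d^3 - 1.5831*d^2 - 6.1715*d - 12.5457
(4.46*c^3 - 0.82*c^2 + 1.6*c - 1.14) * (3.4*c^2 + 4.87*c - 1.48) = 15.164*c^5 + 18.9322*c^4 - 5.1542*c^3 + 5.1296*c^2 - 7.9198*c + 1.6872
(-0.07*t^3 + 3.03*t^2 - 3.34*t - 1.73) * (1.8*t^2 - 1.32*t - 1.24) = -0.126*t^5 + 5.5464*t^4 - 9.9248*t^3 - 2.4624*t^2 + 6.4252*t + 2.1452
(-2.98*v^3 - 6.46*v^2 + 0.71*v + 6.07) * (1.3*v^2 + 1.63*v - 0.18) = -3.874*v^5 - 13.2554*v^4 - 9.0704*v^3 + 10.2111*v^2 + 9.7663*v - 1.0926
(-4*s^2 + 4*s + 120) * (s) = -4*s^3 + 4*s^2 + 120*s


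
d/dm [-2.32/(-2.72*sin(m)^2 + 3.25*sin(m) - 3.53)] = (7.54 - 12.6208*sin(m))*cos(m)/(2.72*sin(m)^2 - 3.25*sin(m) + 3.53)^2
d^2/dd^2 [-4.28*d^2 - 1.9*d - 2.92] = -8.56000000000000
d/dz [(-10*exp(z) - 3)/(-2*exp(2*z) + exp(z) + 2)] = (-(4*exp(z) - 1)*(10*exp(z) + 3) + 20*exp(2*z) - 10*exp(z) - 20)*exp(z)/(-2*exp(2*z) + exp(z) + 2)^2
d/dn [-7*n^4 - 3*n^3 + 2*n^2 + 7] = n*(-28*n^2 - 9*n + 4)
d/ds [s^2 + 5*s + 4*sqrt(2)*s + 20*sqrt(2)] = 2*s + 5 + 4*sqrt(2)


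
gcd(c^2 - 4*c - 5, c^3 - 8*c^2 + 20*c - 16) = 1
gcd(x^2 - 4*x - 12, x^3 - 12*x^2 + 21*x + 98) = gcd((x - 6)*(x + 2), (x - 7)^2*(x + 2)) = x + 2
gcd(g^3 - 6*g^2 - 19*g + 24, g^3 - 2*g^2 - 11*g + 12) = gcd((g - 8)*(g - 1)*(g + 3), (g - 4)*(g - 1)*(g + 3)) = g^2 + 2*g - 3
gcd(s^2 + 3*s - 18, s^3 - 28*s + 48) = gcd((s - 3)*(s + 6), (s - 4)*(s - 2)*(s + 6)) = s + 6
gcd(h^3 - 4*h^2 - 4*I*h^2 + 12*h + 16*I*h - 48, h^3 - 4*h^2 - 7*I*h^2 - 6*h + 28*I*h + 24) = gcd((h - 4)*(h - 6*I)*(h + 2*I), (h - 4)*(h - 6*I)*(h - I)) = h^2 + h*(-4 - 6*I) + 24*I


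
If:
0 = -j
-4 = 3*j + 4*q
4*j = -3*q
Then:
No Solution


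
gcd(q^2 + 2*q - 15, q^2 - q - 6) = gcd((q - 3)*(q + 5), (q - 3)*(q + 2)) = q - 3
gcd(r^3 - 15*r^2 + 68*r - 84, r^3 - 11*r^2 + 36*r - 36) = r^2 - 8*r + 12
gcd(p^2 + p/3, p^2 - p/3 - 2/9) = p + 1/3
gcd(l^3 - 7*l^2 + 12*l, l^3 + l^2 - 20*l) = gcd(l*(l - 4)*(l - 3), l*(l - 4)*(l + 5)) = l^2 - 4*l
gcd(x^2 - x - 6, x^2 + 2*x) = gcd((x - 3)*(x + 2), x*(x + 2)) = x + 2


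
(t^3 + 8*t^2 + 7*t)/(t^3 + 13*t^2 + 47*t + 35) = t/(t + 5)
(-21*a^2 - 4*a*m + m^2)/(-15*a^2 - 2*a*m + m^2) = (7*a - m)/(5*a - m)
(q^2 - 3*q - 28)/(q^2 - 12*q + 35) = (q + 4)/(q - 5)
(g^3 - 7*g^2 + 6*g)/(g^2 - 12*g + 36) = g*(g - 1)/(g - 6)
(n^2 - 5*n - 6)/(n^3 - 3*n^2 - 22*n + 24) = (n + 1)/(n^2 + 3*n - 4)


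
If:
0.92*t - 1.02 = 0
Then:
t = 1.11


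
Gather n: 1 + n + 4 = n + 5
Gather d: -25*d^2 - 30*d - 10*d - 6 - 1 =-25*d^2 - 40*d - 7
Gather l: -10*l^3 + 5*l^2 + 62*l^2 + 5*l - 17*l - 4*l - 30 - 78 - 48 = -10*l^3 + 67*l^2 - 16*l - 156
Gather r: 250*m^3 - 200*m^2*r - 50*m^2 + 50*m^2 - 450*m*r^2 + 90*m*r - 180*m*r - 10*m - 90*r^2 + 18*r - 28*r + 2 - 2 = 250*m^3 - 10*m + r^2*(-450*m - 90) + r*(-200*m^2 - 90*m - 10)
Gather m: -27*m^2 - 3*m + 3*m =-27*m^2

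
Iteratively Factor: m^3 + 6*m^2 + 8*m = (m + 4)*(m^2 + 2*m) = m*(m + 4)*(m + 2)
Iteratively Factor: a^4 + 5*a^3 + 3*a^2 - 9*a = (a + 3)*(a^3 + 2*a^2 - 3*a) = (a + 3)^2*(a^2 - a) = a*(a + 3)^2*(a - 1)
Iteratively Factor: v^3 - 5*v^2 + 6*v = (v - 2)*(v^2 - 3*v) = v*(v - 2)*(v - 3)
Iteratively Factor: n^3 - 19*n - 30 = (n + 3)*(n^2 - 3*n - 10) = (n - 5)*(n + 3)*(n + 2)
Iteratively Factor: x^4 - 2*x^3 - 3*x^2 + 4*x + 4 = (x + 1)*(x^3 - 3*x^2 + 4) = (x - 2)*(x + 1)*(x^2 - x - 2) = (x - 2)*(x + 1)^2*(x - 2)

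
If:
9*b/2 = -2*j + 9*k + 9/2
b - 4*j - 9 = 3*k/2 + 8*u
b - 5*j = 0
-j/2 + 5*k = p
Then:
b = -480*u/37 - 495/37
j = -96*u/37 - 99/37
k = -784*u/111 - 288/37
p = -3776*u/111 - 2781/74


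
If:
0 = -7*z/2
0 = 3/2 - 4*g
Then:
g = 3/8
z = 0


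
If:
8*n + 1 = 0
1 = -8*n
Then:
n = -1/8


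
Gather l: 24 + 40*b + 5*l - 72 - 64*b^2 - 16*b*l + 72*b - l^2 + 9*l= -64*b^2 + 112*b - l^2 + l*(14 - 16*b) - 48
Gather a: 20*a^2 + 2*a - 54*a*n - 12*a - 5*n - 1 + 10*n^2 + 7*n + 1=20*a^2 + a*(-54*n - 10) + 10*n^2 + 2*n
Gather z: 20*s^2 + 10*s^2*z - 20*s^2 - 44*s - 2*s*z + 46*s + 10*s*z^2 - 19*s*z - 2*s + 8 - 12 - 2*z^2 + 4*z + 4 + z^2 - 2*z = z^2*(10*s - 1) + z*(10*s^2 - 21*s + 2)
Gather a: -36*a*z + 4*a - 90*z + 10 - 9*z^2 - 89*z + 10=a*(4 - 36*z) - 9*z^2 - 179*z + 20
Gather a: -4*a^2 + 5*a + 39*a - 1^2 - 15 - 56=-4*a^2 + 44*a - 72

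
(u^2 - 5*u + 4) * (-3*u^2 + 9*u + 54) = -3*u^4 + 24*u^3 - 3*u^2 - 234*u + 216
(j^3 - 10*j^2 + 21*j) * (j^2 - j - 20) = j^5 - 11*j^4 + 11*j^3 + 179*j^2 - 420*j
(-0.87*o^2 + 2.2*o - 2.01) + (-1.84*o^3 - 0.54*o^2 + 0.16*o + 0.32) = -1.84*o^3 - 1.41*o^2 + 2.36*o - 1.69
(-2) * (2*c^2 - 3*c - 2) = -4*c^2 + 6*c + 4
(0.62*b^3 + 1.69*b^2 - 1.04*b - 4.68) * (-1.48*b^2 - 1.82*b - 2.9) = -0.9176*b^5 - 3.6296*b^4 - 3.3346*b^3 + 3.9182*b^2 + 11.5336*b + 13.572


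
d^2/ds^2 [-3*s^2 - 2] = -6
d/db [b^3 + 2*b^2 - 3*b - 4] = 3*b^2 + 4*b - 3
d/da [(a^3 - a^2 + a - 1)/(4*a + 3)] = (8*a^3 + 5*a^2 - 6*a + 7)/(16*a^2 + 24*a + 9)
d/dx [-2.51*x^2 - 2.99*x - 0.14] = -5.02*x - 2.99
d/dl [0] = 0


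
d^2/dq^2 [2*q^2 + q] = 4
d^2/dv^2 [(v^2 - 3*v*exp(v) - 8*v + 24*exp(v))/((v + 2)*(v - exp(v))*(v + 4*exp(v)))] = (2*(1 - exp(v))^2*(v + 2)^2*(v + 4*exp(v))^2*(v^2 - 3*v*exp(v) - 8*v + 24*exp(v)) + 2*(1 - exp(v))*(v + 2)^2*(v - exp(v))*(v + 4*exp(v))*(4*exp(v) + 1)*(v^2 - 3*v*exp(v) - 8*v + 24*exp(v)) + 2*(1 - exp(v))*(v + 2)*(v - exp(v))*(v + 4*exp(v))^2*(v^2 - 3*v*exp(v) - 8*v + 24*exp(v)) + (v + 2)^2*(v - exp(v))^2*(v + 4*exp(v))^2*(-3*v*exp(v) + 18*exp(v) + 2) + 2*(v + 2)^2*(v - exp(v))^2*(v + 4*exp(v))*((4*exp(v) + 1)*(3*v*exp(v) - 2*v - 21*exp(v) + 8) + 2*(-v^2 + 3*v*exp(v) + 8*v - 24*exp(v))*exp(v)) + 2*(v + 2)^2*(v - exp(v))^2*(4*exp(v) + 1)^2*(v^2 - 3*v*exp(v) - 8*v + 24*exp(v)) + (v + 2)^2*(v - exp(v))*(v + 4*exp(v))^2*(2*(1 - exp(v))*(3*v*exp(v) - 2*v - 21*exp(v) + 8) + (v^2 - 3*v*exp(v) - 8*v + 24*exp(v))*exp(v)) + 2*(v + 2)*(v - exp(v))^2*(v + 4*exp(v))^2*(3*v*exp(v) - 2*v - 21*exp(v) + 8) + 2*(v + 2)*(v - exp(v))^2*(v + 4*exp(v))*(4*exp(v) + 1)*(v^2 - 3*v*exp(v) - 8*v + 24*exp(v)) + 2*(v - exp(v))^2*(v + 4*exp(v))^2*(v^2 - 3*v*exp(v) - 8*v + 24*exp(v)))/((v + 2)^3*(v - exp(v))^3*(v + 4*exp(v))^3)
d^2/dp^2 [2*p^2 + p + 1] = 4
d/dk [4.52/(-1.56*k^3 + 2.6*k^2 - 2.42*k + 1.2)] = (21.1536*k^2 - 23.504*k + 10.9384)/(1.56*k^3 - 2.6*k^2 + 2.42*k - 1.2)^2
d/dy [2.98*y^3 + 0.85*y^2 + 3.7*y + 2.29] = 8.94*y^2 + 1.7*y + 3.7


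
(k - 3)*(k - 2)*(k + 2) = k^3 - 3*k^2 - 4*k + 12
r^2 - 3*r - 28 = (r - 7)*(r + 4)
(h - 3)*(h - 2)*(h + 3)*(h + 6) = h^4 + 4*h^3 - 21*h^2 - 36*h + 108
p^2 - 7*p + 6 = (p - 6)*(p - 1)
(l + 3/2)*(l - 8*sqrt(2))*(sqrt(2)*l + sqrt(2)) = sqrt(2)*l^3 - 16*l^2 + 5*sqrt(2)*l^2/2 - 40*l + 3*sqrt(2)*l/2 - 24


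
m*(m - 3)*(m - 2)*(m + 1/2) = m^4 - 9*m^3/2 + 7*m^2/2 + 3*m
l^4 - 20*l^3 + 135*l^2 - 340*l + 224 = (l - 8)*(l - 7)*(l - 4)*(l - 1)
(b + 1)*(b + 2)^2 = b^3 + 5*b^2 + 8*b + 4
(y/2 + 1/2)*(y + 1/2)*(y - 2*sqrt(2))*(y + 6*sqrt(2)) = y^4/2 + 3*y^3/4 + 2*sqrt(2)*y^3 - 47*y^2/4 + 3*sqrt(2)*y^2 - 18*y + sqrt(2)*y - 6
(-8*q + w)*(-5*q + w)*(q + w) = 40*q^3 + 27*q^2*w - 12*q*w^2 + w^3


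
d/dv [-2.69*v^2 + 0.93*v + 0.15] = 0.93 - 5.38*v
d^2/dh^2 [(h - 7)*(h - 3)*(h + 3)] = 6*h - 14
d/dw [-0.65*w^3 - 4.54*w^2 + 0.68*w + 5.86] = -1.95*w^2 - 9.08*w + 0.68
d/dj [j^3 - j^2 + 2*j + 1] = 3*j^2 - 2*j + 2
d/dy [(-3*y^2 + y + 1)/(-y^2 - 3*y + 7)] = 10*(y^2 - 4*y + 1)/(y^4 + 6*y^3 - 5*y^2 - 42*y + 49)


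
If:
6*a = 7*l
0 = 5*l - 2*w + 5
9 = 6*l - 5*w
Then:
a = -301/78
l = -43/13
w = -75/13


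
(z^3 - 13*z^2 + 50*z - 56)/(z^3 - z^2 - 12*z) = (z^2 - 9*z + 14)/(z*(z + 3))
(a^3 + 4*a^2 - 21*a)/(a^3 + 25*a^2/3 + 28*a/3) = 3*(a - 3)/(3*a + 4)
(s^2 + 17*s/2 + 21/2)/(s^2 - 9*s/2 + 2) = (2*s^2 + 17*s + 21)/(2*s^2 - 9*s + 4)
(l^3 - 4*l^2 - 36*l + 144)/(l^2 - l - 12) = (l^2 - 36)/(l + 3)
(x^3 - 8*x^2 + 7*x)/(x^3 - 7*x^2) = (x - 1)/x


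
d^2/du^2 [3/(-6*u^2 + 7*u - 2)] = 6*(36*u^2 - 42*u - (12*u - 7)^2 + 12)/(6*u^2 - 7*u + 2)^3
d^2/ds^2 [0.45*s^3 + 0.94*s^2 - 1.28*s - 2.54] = 2.7*s + 1.88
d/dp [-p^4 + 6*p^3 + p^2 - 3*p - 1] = -4*p^3 + 18*p^2 + 2*p - 3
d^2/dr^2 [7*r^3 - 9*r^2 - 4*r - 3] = 42*r - 18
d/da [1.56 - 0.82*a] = -0.820000000000000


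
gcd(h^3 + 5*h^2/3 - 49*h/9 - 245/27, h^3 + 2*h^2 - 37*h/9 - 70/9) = h^2 + 4*h + 35/9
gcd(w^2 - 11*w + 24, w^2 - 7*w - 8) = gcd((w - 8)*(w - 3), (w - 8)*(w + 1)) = w - 8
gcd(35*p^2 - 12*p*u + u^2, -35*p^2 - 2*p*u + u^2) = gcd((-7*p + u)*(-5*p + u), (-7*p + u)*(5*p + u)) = 7*p - u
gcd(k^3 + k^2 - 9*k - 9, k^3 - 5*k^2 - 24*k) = k + 3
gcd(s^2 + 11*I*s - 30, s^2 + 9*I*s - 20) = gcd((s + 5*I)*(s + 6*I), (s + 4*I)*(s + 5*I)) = s + 5*I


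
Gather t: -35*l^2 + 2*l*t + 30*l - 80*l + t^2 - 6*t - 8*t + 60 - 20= -35*l^2 - 50*l + t^2 + t*(2*l - 14) + 40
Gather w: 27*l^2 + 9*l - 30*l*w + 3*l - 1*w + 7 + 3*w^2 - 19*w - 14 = 27*l^2 + 12*l + 3*w^2 + w*(-30*l - 20) - 7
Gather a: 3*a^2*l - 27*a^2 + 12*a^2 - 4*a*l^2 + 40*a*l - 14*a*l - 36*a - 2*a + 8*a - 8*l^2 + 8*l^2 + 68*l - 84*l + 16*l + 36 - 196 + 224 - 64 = a^2*(3*l - 15) + a*(-4*l^2 + 26*l - 30)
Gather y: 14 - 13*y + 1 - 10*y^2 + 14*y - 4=-10*y^2 + y + 11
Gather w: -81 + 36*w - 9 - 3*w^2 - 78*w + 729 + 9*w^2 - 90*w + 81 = 6*w^2 - 132*w + 720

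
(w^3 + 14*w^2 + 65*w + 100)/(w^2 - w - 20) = (w^2 + 10*w + 25)/(w - 5)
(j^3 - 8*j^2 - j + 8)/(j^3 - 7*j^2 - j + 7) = (j - 8)/(j - 7)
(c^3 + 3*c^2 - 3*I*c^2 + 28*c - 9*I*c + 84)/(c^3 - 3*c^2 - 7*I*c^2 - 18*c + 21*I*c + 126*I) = (c + 4*I)/(c - 6)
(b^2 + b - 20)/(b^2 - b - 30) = (b - 4)/(b - 6)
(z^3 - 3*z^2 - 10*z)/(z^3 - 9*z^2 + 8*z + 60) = z/(z - 6)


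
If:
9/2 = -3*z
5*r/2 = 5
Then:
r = 2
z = -3/2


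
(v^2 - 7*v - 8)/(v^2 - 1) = (v - 8)/(v - 1)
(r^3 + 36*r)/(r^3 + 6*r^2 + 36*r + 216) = r/(r + 6)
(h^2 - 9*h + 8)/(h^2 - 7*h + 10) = (h^2 - 9*h + 8)/(h^2 - 7*h + 10)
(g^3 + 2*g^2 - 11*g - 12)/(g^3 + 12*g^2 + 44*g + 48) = (g^2 - 2*g - 3)/(g^2 + 8*g + 12)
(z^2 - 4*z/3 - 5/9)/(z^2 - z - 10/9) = (3*z + 1)/(3*z + 2)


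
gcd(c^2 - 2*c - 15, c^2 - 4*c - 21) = c + 3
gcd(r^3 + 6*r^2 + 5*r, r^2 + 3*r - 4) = 1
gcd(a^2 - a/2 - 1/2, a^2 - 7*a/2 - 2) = a + 1/2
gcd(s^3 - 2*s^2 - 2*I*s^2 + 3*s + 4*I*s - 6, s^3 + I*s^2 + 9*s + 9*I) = s^2 - 2*I*s + 3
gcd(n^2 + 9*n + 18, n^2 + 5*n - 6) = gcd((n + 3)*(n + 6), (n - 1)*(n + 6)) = n + 6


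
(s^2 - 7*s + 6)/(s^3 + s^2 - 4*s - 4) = (s^2 - 7*s + 6)/(s^3 + s^2 - 4*s - 4)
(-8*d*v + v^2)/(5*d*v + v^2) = (-8*d + v)/(5*d + v)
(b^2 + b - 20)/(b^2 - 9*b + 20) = (b + 5)/(b - 5)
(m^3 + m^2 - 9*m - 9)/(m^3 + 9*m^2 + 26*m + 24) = (m^2 - 2*m - 3)/(m^2 + 6*m + 8)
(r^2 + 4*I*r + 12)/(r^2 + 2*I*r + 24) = (r - 2*I)/(r - 4*I)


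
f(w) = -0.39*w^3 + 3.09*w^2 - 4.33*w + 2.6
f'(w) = -1.17*w^2 + 6.18*w - 4.33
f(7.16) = -13.15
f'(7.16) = -20.06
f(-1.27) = 13.88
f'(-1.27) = -14.07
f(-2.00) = 26.74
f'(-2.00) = -21.37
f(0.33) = 1.49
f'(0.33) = -2.42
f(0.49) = 1.17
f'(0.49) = -1.58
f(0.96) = 0.95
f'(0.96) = 0.52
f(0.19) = 1.89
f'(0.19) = -3.20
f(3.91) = 9.60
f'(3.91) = 1.95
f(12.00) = -278.32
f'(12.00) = -98.65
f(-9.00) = 576.17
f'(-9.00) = -154.72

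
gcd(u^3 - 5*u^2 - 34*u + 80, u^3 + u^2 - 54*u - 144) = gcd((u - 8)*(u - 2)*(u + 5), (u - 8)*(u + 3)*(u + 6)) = u - 8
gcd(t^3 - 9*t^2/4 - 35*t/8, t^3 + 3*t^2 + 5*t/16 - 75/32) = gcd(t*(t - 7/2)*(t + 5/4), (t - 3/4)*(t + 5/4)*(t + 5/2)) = t + 5/4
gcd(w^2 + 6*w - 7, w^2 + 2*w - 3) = w - 1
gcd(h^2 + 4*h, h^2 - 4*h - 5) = 1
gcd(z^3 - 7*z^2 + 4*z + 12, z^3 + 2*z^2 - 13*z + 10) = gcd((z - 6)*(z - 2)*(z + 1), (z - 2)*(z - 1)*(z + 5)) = z - 2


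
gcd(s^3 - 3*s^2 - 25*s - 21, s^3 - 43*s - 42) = s^2 - 6*s - 7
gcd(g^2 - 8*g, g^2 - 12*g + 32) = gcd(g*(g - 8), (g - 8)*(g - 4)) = g - 8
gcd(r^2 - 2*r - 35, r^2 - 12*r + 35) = r - 7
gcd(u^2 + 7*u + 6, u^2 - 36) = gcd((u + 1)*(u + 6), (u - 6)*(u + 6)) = u + 6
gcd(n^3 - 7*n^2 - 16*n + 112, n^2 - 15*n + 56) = n - 7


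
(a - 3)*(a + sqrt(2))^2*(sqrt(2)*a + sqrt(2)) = sqrt(2)*a^4 - 2*sqrt(2)*a^3 + 4*a^3 - 8*a^2 - sqrt(2)*a^2 - 12*a - 4*sqrt(2)*a - 6*sqrt(2)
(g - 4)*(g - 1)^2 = g^3 - 6*g^2 + 9*g - 4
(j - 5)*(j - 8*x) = j^2 - 8*j*x - 5*j + 40*x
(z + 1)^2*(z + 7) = z^3 + 9*z^2 + 15*z + 7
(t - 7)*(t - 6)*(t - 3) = t^3 - 16*t^2 + 81*t - 126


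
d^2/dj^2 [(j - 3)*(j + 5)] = 2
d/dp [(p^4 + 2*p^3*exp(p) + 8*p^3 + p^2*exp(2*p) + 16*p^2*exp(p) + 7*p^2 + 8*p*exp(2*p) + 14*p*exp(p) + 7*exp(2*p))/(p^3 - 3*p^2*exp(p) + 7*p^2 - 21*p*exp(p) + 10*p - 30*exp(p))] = (2*(p^3 - 3*p^2*exp(p) + 7*p^2 - 21*p*exp(p) + 10*p - 30*exp(p))*(p^3*exp(p) + 2*p^3 + p^2*exp(2*p) + 11*p^2*exp(p) + 12*p^2 + 9*p*exp(2*p) + 23*p*exp(p) + 7*p + 11*exp(2*p) + 7*exp(p)) + (3*p^2*exp(p) - 3*p^2 + 27*p*exp(p) - 14*p + 51*exp(p) - 10)*(p^4 + 2*p^3*exp(p) + 8*p^3 + p^2*exp(2*p) + 16*p^2*exp(p) + 7*p^2 + 8*p*exp(2*p) + 14*p*exp(p) + 7*exp(2*p)))/(p^3 - 3*p^2*exp(p) + 7*p^2 - 21*p*exp(p) + 10*p - 30*exp(p))^2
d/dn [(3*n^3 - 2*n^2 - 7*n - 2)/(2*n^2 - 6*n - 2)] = (3*n^4 - 18*n^3 + 4*n^2 + 8*n + 1)/(2*(n^4 - 6*n^3 + 7*n^2 + 6*n + 1))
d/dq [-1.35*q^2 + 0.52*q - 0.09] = 0.52 - 2.7*q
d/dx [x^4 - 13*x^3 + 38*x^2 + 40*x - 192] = 4*x^3 - 39*x^2 + 76*x + 40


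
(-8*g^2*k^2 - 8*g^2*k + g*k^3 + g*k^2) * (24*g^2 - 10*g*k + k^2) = -192*g^4*k^2 - 192*g^4*k + 104*g^3*k^3 + 104*g^3*k^2 - 18*g^2*k^4 - 18*g^2*k^3 + g*k^5 + g*k^4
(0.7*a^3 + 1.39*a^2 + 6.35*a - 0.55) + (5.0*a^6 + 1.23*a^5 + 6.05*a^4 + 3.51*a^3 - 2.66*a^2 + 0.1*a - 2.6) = 5.0*a^6 + 1.23*a^5 + 6.05*a^4 + 4.21*a^3 - 1.27*a^2 + 6.45*a - 3.15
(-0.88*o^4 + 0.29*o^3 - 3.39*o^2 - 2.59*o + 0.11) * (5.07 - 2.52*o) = 2.2176*o^5 - 5.1924*o^4 + 10.0131*o^3 - 10.6605*o^2 - 13.4085*o + 0.5577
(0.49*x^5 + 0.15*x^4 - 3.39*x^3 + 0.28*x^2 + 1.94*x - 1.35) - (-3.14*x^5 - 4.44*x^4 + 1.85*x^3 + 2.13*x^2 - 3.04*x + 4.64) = 3.63*x^5 + 4.59*x^4 - 5.24*x^3 - 1.85*x^2 + 4.98*x - 5.99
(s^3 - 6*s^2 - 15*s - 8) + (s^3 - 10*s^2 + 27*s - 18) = 2*s^3 - 16*s^2 + 12*s - 26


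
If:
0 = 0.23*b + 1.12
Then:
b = -4.87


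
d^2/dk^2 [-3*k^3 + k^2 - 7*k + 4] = 2 - 18*k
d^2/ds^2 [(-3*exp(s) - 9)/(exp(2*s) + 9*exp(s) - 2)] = 3*(-exp(4*s) - 3*exp(3*s) - 93*exp(2*s) - 285*exp(s) - 58)*exp(s)/(exp(6*s) + 27*exp(5*s) + 237*exp(4*s) + 621*exp(3*s) - 474*exp(2*s) + 108*exp(s) - 8)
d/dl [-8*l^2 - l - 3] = -16*l - 1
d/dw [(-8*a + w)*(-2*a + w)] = -10*a + 2*w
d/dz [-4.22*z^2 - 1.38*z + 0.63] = -8.44*z - 1.38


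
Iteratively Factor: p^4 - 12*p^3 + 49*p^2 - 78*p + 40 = (p - 2)*(p^3 - 10*p^2 + 29*p - 20) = (p - 2)*(p - 1)*(p^2 - 9*p + 20) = (p - 4)*(p - 2)*(p - 1)*(p - 5)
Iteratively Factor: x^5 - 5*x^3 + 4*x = (x + 1)*(x^4 - x^3 - 4*x^2 + 4*x) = (x + 1)*(x + 2)*(x^3 - 3*x^2 + 2*x) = x*(x + 1)*(x + 2)*(x^2 - 3*x + 2) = x*(x - 2)*(x + 1)*(x + 2)*(x - 1)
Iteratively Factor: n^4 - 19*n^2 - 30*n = (n + 2)*(n^3 - 2*n^2 - 15*n) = (n - 5)*(n + 2)*(n^2 + 3*n) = n*(n - 5)*(n + 2)*(n + 3)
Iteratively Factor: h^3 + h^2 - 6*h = (h + 3)*(h^2 - 2*h) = (h - 2)*(h + 3)*(h)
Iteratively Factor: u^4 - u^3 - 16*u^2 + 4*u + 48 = (u - 2)*(u^3 + u^2 - 14*u - 24) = (u - 2)*(u + 2)*(u^2 - u - 12) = (u - 4)*(u - 2)*(u + 2)*(u + 3)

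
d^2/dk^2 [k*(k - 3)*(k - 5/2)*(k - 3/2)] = 12*k^2 - 42*k + 63/2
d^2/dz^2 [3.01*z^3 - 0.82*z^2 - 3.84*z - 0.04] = 18.06*z - 1.64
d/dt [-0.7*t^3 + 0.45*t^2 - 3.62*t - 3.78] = -2.1*t^2 + 0.9*t - 3.62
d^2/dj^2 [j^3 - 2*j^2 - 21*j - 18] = 6*j - 4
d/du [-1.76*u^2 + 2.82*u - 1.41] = 2.82 - 3.52*u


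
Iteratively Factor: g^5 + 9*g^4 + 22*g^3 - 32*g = (g - 1)*(g^4 + 10*g^3 + 32*g^2 + 32*g) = g*(g - 1)*(g^3 + 10*g^2 + 32*g + 32) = g*(g - 1)*(g + 4)*(g^2 + 6*g + 8) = g*(g - 1)*(g + 4)^2*(g + 2)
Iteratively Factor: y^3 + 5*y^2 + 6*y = (y + 3)*(y^2 + 2*y) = (y + 2)*(y + 3)*(y)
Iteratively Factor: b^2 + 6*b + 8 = (b + 2)*(b + 4)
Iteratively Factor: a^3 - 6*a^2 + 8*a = (a - 2)*(a^2 - 4*a) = a*(a - 2)*(a - 4)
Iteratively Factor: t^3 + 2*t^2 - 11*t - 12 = (t + 4)*(t^2 - 2*t - 3) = (t + 1)*(t + 4)*(t - 3)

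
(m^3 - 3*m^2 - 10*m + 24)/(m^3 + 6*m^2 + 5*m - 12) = (m^2 - 6*m + 8)/(m^2 + 3*m - 4)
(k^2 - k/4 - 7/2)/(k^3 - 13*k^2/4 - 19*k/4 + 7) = (k - 2)/(k^2 - 5*k + 4)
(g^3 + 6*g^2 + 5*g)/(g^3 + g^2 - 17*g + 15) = g*(g + 1)/(g^2 - 4*g + 3)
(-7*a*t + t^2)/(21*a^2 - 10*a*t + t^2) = t/(-3*a + t)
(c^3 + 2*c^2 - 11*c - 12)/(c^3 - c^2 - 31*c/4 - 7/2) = 4*(-c^3 - 2*c^2 + 11*c + 12)/(-4*c^3 + 4*c^2 + 31*c + 14)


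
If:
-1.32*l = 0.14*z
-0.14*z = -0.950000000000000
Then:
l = -0.72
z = 6.79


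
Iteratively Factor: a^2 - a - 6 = (a - 3)*(a + 2)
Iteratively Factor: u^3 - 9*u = (u + 3)*(u^2 - 3*u) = u*(u + 3)*(u - 3)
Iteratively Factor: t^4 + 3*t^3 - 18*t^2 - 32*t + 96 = (t + 4)*(t^3 - t^2 - 14*t + 24) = (t - 2)*(t + 4)*(t^2 + t - 12) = (t - 2)*(t + 4)^2*(t - 3)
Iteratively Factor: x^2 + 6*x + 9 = (x + 3)*(x + 3)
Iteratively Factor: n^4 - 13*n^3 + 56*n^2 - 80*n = (n)*(n^3 - 13*n^2 + 56*n - 80) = n*(n - 4)*(n^2 - 9*n + 20) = n*(n - 5)*(n - 4)*(n - 4)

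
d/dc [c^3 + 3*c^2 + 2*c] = 3*c^2 + 6*c + 2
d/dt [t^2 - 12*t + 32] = 2*t - 12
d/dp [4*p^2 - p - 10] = 8*p - 1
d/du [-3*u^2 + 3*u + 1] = 3 - 6*u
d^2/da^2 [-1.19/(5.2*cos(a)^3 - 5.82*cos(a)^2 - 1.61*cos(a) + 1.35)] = (-7.57221463969226*(1 - cos(a)^2)^2 + 2.93803658776656*sin(a)^6 + 1.46901829388328*cos(a)^6 + 2.00954169176084*cos(a)^5 - 2.71127680876819*cos(a)^3 - 5.61209476531106*cos(a)^2 + 0.072000367784153*cos(a) + 4.76032794553694)/(-0.893470790378007*cos(a)^3 + 1.0*cos(a)^2 + 0.276632302405498*cos(a) - 0.231958762886598)^3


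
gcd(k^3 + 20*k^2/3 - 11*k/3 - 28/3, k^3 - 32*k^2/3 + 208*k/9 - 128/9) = k - 4/3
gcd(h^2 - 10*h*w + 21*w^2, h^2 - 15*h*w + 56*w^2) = -h + 7*w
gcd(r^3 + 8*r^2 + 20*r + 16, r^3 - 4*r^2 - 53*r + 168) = 1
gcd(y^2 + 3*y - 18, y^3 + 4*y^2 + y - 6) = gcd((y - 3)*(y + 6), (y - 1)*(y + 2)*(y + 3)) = 1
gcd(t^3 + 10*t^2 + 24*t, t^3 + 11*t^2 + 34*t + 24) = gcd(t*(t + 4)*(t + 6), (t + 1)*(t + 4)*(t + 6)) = t^2 + 10*t + 24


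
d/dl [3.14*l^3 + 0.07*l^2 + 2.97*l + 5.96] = 9.42*l^2 + 0.14*l + 2.97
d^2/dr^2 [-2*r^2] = -4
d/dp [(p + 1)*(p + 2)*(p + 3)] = 3*p^2 + 12*p + 11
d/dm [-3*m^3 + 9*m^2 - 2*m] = -9*m^2 + 18*m - 2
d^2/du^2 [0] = 0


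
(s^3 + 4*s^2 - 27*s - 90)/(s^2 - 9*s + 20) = (s^2 + 9*s + 18)/(s - 4)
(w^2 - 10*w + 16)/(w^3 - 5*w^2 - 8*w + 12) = (w^2 - 10*w + 16)/(w^3 - 5*w^2 - 8*w + 12)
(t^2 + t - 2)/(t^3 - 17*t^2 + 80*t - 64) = (t + 2)/(t^2 - 16*t + 64)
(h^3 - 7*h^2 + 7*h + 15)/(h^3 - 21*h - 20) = (h - 3)/(h + 4)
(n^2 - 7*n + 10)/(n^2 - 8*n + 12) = (n - 5)/(n - 6)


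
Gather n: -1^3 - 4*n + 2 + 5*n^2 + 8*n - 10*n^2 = -5*n^2 + 4*n + 1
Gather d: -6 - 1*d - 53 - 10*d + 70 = 11 - 11*d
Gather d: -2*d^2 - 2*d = -2*d^2 - 2*d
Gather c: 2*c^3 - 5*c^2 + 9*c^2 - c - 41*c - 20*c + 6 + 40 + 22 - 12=2*c^3 + 4*c^2 - 62*c + 56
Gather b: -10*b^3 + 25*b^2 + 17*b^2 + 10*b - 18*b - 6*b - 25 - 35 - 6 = -10*b^3 + 42*b^2 - 14*b - 66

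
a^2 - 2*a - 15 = (a - 5)*(a + 3)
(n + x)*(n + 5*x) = n^2 + 6*n*x + 5*x^2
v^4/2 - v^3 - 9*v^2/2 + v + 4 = (v/2 + 1)*(v - 4)*(v - 1)*(v + 1)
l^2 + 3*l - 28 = (l - 4)*(l + 7)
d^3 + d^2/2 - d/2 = d*(d - 1/2)*(d + 1)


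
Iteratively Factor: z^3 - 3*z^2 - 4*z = (z - 4)*(z^2 + z) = z*(z - 4)*(z + 1)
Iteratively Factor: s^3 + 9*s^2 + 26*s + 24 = (s + 3)*(s^2 + 6*s + 8) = (s + 3)*(s + 4)*(s + 2)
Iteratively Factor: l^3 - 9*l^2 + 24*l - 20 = (l - 2)*(l^2 - 7*l + 10) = (l - 2)^2*(l - 5)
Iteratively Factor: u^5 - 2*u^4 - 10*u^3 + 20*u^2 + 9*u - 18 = (u - 1)*(u^4 - u^3 - 11*u^2 + 9*u + 18) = (u - 3)*(u - 1)*(u^3 + 2*u^2 - 5*u - 6) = (u - 3)*(u - 1)*(u + 3)*(u^2 - u - 2) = (u - 3)*(u - 2)*(u - 1)*(u + 3)*(u + 1)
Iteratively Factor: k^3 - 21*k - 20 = (k + 4)*(k^2 - 4*k - 5) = (k + 1)*(k + 4)*(k - 5)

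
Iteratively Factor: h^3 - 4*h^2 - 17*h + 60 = (h - 5)*(h^2 + h - 12) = (h - 5)*(h + 4)*(h - 3)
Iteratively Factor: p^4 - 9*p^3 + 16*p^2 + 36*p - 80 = (p - 4)*(p^3 - 5*p^2 - 4*p + 20) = (p - 4)*(p + 2)*(p^2 - 7*p + 10) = (p - 5)*(p - 4)*(p + 2)*(p - 2)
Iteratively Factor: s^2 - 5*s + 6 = (s - 2)*(s - 3)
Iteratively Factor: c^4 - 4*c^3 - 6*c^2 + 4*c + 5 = (c - 5)*(c^3 + c^2 - c - 1) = (c - 5)*(c + 1)*(c^2 - 1) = (c - 5)*(c - 1)*(c + 1)*(c + 1)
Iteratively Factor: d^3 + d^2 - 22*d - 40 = (d + 2)*(d^2 - d - 20) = (d + 2)*(d + 4)*(d - 5)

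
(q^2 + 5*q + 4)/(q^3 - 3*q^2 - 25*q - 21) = (q + 4)/(q^2 - 4*q - 21)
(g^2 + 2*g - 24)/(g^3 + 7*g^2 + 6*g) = (g - 4)/(g*(g + 1))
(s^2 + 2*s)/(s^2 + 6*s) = (s + 2)/(s + 6)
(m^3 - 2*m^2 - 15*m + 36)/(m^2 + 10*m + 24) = (m^2 - 6*m + 9)/(m + 6)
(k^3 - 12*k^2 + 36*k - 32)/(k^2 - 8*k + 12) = (k^2 - 10*k + 16)/(k - 6)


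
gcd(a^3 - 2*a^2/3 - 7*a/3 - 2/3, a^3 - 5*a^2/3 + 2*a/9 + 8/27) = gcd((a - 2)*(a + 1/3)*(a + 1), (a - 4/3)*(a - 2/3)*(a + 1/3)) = a + 1/3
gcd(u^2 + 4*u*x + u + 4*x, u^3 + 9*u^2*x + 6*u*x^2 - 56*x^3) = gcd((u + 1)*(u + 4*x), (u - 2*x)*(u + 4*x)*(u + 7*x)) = u + 4*x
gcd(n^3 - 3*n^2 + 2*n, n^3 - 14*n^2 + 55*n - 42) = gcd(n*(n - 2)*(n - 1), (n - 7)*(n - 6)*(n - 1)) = n - 1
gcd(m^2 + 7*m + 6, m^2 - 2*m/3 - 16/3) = 1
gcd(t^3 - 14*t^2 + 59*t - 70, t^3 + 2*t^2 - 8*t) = t - 2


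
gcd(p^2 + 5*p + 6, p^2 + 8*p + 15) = p + 3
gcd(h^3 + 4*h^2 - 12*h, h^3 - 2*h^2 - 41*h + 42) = h + 6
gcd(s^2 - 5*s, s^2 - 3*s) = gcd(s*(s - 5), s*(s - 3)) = s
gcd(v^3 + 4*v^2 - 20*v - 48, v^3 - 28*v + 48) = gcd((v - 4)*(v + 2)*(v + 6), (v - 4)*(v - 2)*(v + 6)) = v^2 + 2*v - 24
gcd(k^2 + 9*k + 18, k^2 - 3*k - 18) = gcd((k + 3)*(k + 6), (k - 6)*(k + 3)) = k + 3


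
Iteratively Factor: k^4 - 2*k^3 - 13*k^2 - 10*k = (k)*(k^3 - 2*k^2 - 13*k - 10) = k*(k + 1)*(k^2 - 3*k - 10) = k*(k - 5)*(k + 1)*(k + 2)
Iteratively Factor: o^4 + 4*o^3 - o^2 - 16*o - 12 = (o + 2)*(o^3 + 2*o^2 - 5*o - 6) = (o + 2)*(o + 3)*(o^2 - o - 2) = (o + 1)*(o + 2)*(o + 3)*(o - 2)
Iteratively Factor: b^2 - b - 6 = (b + 2)*(b - 3)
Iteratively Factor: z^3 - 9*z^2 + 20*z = (z - 5)*(z^2 - 4*z) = (z - 5)*(z - 4)*(z)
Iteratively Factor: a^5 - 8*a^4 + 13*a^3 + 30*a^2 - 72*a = (a - 3)*(a^4 - 5*a^3 - 2*a^2 + 24*a) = (a - 3)^2*(a^3 - 2*a^2 - 8*a) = (a - 4)*(a - 3)^2*(a^2 + 2*a) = (a - 4)*(a - 3)^2*(a + 2)*(a)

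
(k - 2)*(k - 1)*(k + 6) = k^3 + 3*k^2 - 16*k + 12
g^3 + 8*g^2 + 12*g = g*(g + 2)*(g + 6)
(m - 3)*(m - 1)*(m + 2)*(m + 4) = m^4 + 2*m^3 - 13*m^2 - 14*m + 24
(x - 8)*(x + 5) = x^2 - 3*x - 40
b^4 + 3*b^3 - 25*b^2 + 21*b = b*(b - 3)*(b - 1)*(b + 7)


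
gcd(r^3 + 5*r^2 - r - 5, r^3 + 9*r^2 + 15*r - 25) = r^2 + 4*r - 5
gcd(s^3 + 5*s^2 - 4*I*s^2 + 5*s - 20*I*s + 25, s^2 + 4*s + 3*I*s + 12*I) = 1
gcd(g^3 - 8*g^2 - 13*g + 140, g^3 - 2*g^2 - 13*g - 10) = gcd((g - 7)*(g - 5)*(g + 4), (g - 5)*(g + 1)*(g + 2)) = g - 5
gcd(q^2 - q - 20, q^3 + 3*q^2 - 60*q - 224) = q + 4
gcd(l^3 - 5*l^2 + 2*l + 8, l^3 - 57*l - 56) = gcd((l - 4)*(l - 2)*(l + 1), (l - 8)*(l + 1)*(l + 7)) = l + 1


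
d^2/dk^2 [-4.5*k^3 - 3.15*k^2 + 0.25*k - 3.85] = -27.0*k - 6.3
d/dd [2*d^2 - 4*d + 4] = 4*d - 4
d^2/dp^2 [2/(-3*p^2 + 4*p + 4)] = 4*(-9*p^2 + 12*p + 4*(3*p - 2)^2 + 12)/(-3*p^2 + 4*p + 4)^3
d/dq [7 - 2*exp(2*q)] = -4*exp(2*q)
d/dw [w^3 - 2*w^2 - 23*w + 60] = 3*w^2 - 4*w - 23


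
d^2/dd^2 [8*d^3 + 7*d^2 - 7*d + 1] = 48*d + 14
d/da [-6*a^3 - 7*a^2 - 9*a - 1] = -18*a^2 - 14*a - 9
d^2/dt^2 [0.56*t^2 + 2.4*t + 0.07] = 1.12000000000000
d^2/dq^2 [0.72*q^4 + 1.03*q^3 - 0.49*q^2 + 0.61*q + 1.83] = 8.64*q^2 + 6.18*q - 0.98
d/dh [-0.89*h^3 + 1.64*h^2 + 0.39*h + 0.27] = -2.67*h^2 + 3.28*h + 0.39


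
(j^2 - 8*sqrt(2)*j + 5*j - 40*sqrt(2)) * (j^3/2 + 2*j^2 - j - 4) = j^5/2 - 4*sqrt(2)*j^4 + 9*j^4/2 - 36*sqrt(2)*j^3 + 9*j^3 - 72*sqrt(2)*j^2 - 9*j^2 - 20*j + 72*sqrt(2)*j + 160*sqrt(2)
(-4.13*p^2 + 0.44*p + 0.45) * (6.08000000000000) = -25.1104*p^2 + 2.6752*p + 2.736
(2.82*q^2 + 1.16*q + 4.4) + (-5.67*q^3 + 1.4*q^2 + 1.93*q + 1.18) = -5.67*q^3 + 4.22*q^2 + 3.09*q + 5.58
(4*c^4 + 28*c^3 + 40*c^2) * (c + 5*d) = 4*c^5 + 20*c^4*d + 28*c^4 + 140*c^3*d + 40*c^3 + 200*c^2*d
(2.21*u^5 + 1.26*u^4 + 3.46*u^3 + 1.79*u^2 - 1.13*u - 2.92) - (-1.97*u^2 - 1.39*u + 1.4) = 2.21*u^5 + 1.26*u^4 + 3.46*u^3 + 3.76*u^2 + 0.26*u - 4.32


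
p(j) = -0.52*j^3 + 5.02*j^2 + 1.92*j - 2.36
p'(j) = -1.56*j^2 + 10.04*j + 1.92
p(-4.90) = 169.94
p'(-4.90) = -84.73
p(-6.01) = 280.31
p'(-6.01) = -114.77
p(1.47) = 9.66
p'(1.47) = 13.31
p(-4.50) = 138.04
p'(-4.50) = -74.85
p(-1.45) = 7.00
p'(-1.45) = -15.92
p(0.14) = -1.99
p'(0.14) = 3.30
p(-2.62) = 36.42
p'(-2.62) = -35.09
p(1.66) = 12.28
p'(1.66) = 14.29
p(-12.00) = 1596.04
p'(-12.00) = -343.20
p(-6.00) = 279.16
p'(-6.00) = -114.48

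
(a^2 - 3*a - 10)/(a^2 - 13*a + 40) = (a + 2)/(a - 8)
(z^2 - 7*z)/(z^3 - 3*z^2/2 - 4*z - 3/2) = 2*z*(7 - z)/(-2*z^3 + 3*z^2 + 8*z + 3)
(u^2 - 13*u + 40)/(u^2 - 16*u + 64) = (u - 5)/(u - 8)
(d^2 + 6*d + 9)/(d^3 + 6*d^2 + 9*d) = 1/d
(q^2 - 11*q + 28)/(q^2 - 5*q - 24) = (-q^2 + 11*q - 28)/(-q^2 + 5*q + 24)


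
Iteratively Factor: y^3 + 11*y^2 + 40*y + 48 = (y + 4)*(y^2 + 7*y + 12) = (y + 4)^2*(y + 3)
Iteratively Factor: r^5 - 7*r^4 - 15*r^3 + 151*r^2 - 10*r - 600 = (r - 5)*(r^4 - 2*r^3 - 25*r^2 + 26*r + 120) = (r - 5)*(r + 4)*(r^3 - 6*r^2 - r + 30) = (r - 5)*(r - 3)*(r + 4)*(r^2 - 3*r - 10) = (r - 5)*(r - 3)*(r + 2)*(r + 4)*(r - 5)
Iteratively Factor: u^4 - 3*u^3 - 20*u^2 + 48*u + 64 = (u + 1)*(u^3 - 4*u^2 - 16*u + 64) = (u - 4)*(u + 1)*(u^2 - 16) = (u - 4)*(u + 1)*(u + 4)*(u - 4)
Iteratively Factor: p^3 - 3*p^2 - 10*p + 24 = (p - 4)*(p^2 + p - 6) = (p - 4)*(p - 2)*(p + 3)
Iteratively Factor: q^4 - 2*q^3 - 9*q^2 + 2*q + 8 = (q + 2)*(q^3 - 4*q^2 - q + 4) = (q - 4)*(q + 2)*(q^2 - 1) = (q - 4)*(q - 1)*(q + 2)*(q + 1)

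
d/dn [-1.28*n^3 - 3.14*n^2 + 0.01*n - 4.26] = -3.84*n^2 - 6.28*n + 0.01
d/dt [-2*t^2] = -4*t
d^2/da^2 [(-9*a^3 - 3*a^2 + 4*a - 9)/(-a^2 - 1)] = 2*(-13*a^3 + 18*a^2 + 39*a - 6)/(a^6 + 3*a^4 + 3*a^2 + 1)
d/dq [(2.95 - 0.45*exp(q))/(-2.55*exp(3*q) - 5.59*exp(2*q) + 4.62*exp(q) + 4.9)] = (-2.295*exp(3*q) + 20.052*exp(2*q) + 32.981*exp(q) - 15.834)*exp(q)/(6.5025*exp(6*q) + 28.509*exp(5*q) + 7.6861*exp(4*q) - 76.6416*exp(3*q) - 33.4376*exp(2*q) + 45.276*exp(q) + 24.01)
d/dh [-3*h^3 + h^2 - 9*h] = -9*h^2 + 2*h - 9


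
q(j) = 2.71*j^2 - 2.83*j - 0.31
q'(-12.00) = -67.87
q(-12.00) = 423.89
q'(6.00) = 29.69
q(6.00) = 80.27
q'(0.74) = 1.18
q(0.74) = -0.92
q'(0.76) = 1.29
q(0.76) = -0.90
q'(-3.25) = -20.44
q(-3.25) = 37.51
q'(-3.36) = -21.04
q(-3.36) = 39.79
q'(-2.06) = -14.00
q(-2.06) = 17.02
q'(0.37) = -0.82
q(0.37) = -0.99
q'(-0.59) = -6.03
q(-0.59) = 2.30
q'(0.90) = 2.05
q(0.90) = -0.66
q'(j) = 5.42*j - 2.83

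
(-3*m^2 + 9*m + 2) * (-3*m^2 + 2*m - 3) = 9*m^4 - 33*m^3 + 21*m^2 - 23*m - 6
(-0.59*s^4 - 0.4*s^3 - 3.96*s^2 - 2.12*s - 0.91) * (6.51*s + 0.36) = -3.8409*s^5 - 2.8164*s^4 - 25.9236*s^3 - 15.2268*s^2 - 6.6873*s - 0.3276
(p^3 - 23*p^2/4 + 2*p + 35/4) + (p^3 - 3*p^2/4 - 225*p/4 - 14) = 2*p^3 - 13*p^2/2 - 217*p/4 - 21/4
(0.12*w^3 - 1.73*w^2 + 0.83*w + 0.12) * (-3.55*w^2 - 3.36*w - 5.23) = -0.426*w^5 + 5.7383*w^4 + 2.2387*w^3 + 5.8331*w^2 - 4.7441*w - 0.6276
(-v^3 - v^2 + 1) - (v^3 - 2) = -2*v^3 - v^2 + 3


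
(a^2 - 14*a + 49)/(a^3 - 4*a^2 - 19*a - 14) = (a - 7)/(a^2 + 3*a + 2)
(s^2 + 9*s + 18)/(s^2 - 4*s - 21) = (s + 6)/(s - 7)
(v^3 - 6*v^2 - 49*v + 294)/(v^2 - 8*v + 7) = (v^2 + v - 42)/(v - 1)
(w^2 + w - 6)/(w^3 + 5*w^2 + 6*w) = (w - 2)/(w*(w + 2))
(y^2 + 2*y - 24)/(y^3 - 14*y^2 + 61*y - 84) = (y + 6)/(y^2 - 10*y + 21)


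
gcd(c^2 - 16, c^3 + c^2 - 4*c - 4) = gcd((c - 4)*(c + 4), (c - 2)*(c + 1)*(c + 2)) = 1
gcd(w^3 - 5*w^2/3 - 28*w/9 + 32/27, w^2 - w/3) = w - 1/3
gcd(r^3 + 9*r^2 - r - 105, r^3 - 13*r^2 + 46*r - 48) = r - 3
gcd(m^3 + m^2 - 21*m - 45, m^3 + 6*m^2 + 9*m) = m^2 + 6*m + 9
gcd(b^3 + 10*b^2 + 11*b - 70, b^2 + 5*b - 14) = b^2 + 5*b - 14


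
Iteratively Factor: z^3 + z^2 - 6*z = (z + 3)*(z^2 - 2*z) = z*(z + 3)*(z - 2)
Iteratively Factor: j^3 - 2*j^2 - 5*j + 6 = (j + 2)*(j^2 - 4*j + 3) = (j - 1)*(j + 2)*(j - 3)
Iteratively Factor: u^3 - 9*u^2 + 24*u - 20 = (u - 5)*(u^2 - 4*u + 4) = (u - 5)*(u - 2)*(u - 2)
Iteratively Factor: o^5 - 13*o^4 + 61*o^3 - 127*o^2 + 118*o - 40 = (o - 5)*(o^4 - 8*o^3 + 21*o^2 - 22*o + 8) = (o - 5)*(o - 4)*(o^3 - 4*o^2 + 5*o - 2) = (o - 5)*(o - 4)*(o - 1)*(o^2 - 3*o + 2) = (o - 5)*(o - 4)*(o - 1)^2*(o - 2)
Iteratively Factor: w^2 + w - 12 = (w - 3)*(w + 4)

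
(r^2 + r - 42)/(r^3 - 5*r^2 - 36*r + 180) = (r + 7)/(r^2 + r - 30)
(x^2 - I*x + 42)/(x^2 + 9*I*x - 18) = (x - 7*I)/(x + 3*I)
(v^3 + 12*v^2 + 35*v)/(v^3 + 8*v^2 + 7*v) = (v + 5)/(v + 1)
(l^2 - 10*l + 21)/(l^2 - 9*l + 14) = (l - 3)/(l - 2)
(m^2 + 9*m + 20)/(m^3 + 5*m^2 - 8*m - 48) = (m + 5)/(m^2 + m - 12)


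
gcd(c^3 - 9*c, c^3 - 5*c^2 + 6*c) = c^2 - 3*c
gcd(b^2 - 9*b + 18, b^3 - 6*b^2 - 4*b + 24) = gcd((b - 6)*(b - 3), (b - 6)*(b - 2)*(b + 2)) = b - 6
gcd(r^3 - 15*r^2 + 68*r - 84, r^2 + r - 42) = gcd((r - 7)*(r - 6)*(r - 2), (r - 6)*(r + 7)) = r - 6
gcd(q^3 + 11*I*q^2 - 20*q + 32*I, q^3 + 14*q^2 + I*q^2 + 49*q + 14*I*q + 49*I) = 1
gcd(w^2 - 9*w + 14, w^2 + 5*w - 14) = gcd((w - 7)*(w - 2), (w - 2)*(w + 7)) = w - 2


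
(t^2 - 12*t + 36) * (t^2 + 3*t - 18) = t^4 - 9*t^3 - 18*t^2 + 324*t - 648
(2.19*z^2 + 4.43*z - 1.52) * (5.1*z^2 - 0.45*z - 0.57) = 11.169*z^4 + 21.6075*z^3 - 10.9938*z^2 - 1.8411*z + 0.8664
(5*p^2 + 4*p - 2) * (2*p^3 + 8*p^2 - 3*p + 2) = 10*p^5 + 48*p^4 + 13*p^3 - 18*p^2 + 14*p - 4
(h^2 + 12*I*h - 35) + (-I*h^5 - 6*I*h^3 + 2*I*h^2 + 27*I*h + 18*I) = -I*h^5 - 6*I*h^3 + h^2 + 2*I*h^2 + 39*I*h - 35 + 18*I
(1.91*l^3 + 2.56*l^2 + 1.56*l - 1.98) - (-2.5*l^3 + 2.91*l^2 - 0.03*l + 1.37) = 4.41*l^3 - 0.35*l^2 + 1.59*l - 3.35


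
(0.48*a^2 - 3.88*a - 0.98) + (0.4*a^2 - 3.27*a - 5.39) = 0.88*a^2 - 7.15*a - 6.37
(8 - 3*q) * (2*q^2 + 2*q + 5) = -6*q^3 + 10*q^2 + q + 40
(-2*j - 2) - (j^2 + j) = -j^2 - 3*j - 2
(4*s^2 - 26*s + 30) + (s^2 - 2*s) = 5*s^2 - 28*s + 30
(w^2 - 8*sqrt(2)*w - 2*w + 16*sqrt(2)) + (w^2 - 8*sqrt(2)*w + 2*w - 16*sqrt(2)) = 2*w^2 - 16*sqrt(2)*w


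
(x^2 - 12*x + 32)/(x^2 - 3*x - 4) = (x - 8)/(x + 1)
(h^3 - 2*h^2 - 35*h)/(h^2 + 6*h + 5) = h*(h - 7)/(h + 1)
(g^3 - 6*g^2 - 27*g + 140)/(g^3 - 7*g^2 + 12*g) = (g^2 - 2*g - 35)/(g*(g - 3))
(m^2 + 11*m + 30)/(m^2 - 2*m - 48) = (m + 5)/(m - 8)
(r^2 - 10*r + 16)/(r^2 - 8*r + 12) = (r - 8)/(r - 6)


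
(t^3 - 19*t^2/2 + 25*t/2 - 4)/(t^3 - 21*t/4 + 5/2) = 2*(t^2 - 9*t + 8)/(2*t^2 + t - 10)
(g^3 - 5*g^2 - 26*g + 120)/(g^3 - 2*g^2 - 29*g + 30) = (g - 4)/(g - 1)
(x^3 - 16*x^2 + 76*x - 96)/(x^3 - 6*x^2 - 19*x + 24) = (x^2 - 8*x + 12)/(x^2 + 2*x - 3)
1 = 1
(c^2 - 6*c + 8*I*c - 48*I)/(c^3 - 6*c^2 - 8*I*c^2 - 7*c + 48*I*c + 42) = (c + 8*I)/(c^2 - 8*I*c - 7)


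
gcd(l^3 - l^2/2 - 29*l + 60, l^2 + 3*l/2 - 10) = l - 5/2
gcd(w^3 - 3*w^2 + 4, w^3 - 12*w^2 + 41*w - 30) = 1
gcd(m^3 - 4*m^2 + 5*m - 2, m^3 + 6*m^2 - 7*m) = m - 1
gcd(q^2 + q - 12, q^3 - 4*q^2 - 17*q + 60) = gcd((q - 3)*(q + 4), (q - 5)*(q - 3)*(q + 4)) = q^2 + q - 12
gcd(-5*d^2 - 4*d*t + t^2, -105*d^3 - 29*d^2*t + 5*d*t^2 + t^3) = -5*d + t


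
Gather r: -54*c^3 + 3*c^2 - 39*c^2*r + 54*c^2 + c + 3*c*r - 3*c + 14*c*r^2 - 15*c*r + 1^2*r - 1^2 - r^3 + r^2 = -54*c^3 + 57*c^2 - 2*c - r^3 + r^2*(14*c + 1) + r*(-39*c^2 - 12*c + 1) - 1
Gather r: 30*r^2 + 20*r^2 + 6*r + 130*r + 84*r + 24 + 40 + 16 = 50*r^2 + 220*r + 80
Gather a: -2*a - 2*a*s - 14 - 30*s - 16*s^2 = a*(-2*s - 2) - 16*s^2 - 30*s - 14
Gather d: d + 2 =d + 2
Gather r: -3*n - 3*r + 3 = -3*n - 3*r + 3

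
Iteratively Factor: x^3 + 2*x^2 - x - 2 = (x + 1)*(x^2 + x - 2) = (x - 1)*(x + 1)*(x + 2)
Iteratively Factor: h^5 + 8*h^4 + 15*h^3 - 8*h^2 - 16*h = (h + 4)*(h^4 + 4*h^3 - h^2 - 4*h) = h*(h + 4)*(h^3 + 4*h^2 - h - 4) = h*(h - 1)*(h + 4)*(h^2 + 5*h + 4) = h*(h - 1)*(h + 1)*(h + 4)*(h + 4)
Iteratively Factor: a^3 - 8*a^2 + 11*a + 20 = (a - 4)*(a^2 - 4*a - 5) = (a - 4)*(a + 1)*(a - 5)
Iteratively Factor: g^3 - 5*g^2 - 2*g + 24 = (g + 2)*(g^2 - 7*g + 12) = (g - 3)*(g + 2)*(g - 4)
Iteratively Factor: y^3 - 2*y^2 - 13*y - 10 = (y + 1)*(y^2 - 3*y - 10) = (y + 1)*(y + 2)*(y - 5)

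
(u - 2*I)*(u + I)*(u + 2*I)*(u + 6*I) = u^4 + 7*I*u^3 - 2*u^2 + 28*I*u - 24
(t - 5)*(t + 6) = t^2 + t - 30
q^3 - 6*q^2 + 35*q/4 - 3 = (q - 4)*(q - 3/2)*(q - 1/2)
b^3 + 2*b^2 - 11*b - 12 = (b - 3)*(b + 1)*(b + 4)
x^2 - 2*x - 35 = (x - 7)*(x + 5)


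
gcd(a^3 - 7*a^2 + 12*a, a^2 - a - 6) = a - 3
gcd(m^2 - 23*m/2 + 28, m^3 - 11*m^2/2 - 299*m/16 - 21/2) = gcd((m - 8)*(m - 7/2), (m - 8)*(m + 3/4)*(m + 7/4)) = m - 8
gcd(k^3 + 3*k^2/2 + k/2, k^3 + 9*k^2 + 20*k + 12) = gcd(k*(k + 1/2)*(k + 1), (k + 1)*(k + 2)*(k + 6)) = k + 1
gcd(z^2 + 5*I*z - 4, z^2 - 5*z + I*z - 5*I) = z + I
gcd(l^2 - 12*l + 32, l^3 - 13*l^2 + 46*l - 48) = l - 8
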